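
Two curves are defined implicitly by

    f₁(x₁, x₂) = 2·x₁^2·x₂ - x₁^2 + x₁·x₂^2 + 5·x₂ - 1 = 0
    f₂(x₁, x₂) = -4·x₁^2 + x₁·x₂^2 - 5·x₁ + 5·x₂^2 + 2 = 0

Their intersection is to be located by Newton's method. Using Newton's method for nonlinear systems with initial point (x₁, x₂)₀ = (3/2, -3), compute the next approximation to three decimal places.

(0.039, -1.572)

At (3/2, -3): F = (-18.250, 44.000).
Jacobian J = [[4·x₁·x₂ - 2·x₁ + x₂^2, 2·x₁^2 + 2·x₁·x₂ + 5], [-8·x₁ + x₂^2 - 5, 2·x₁·x₂ + 10·x₂]].
At the point, J = [[-12.000, 0.500], [-8.000, -39.000]] (det J = 472.000).
Solving J·Δ = −F gives Δ = (-1.461, 1.428).
Then the next iterate is (x₁, x₂)₁ = (0.039, -1.572).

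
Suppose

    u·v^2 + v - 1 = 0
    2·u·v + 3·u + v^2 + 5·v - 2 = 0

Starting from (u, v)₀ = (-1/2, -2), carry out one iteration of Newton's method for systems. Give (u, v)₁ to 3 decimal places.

(-8.000, 9.667)

At (-1/2, -2): F = (-5.000, -7.500).
Jacobian J = [[v^2, 2·u·v + 1], [2·v + 3, 2·u + 2·v + 5]].
At the point, J = [[4.000, 3.000], [-1.000, 0.000]] (det J = 3.000).
Solving J·Δ = −F gives Δ = (-7.500, 11.667).
Then the next iterate is (u, v)₁ = (-8.000, 9.667).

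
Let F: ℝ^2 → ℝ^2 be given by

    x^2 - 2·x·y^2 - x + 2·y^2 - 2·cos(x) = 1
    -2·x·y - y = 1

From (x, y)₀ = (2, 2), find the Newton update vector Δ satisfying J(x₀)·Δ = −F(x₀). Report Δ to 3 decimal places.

At (2, 2): F = (-6.16771, -11.000).
Jacobian J = [[2·x - 2·y^2 + 2·sin(x) - 1, -4·x·y + 4·y], [-2·y, -2·x - 1]].
At the point, J = [[-3.18141, -8.000], [-4.000, -5.000]] (det J = -16.09297).
Solving J·Δ = −F gives Δ = (-3.552, 0.642).

(-3.552, 0.642)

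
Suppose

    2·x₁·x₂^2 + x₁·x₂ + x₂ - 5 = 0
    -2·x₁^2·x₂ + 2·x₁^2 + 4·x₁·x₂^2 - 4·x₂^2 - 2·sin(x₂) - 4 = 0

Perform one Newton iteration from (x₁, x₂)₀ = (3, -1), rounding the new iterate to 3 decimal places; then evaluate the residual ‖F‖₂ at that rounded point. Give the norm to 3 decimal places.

At (3, -1): F = (-3.000, 41.68294).
Jacobian J = [[2·x₂^2 + x₂, 4·x₁·x₂ + x₁ + 1], [-4·x₁·x₂ + 4·x₁ + 4·x₂^2, -2·x₁^2 + 8·x₁·x₂ - 8·x₂ - 2·cos(x₂)]].
At the point, J = [[1.000, -8.000], [28.000, -35.08060]] (det J = 188.91940).
Solving J·Δ = −F gives Δ = (-2.322, -0.665).
Then the next iterate is (x₁, x₂)₁ = (0.678, -1.665).
Re-evaluating at (0.678, -1.665): F = (-4.03473, -3.12938), so ‖F‖₂ = 5.106.

5.106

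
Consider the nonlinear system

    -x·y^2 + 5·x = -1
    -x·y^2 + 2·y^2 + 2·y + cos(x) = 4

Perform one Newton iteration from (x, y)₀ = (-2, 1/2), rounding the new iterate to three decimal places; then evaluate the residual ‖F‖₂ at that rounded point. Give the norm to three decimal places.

0.557

At (-2, 1/2): F = (-8.500, -2.41615).
Jacobian J = [[-y^2 + 5, -2·x·y], [-y^2 - sin(x), -2·x·y + 4·y + 2]].
At the point, J = [[4.750, 2.000], [0.65930, 6.000]] (det J = 27.18141).
Solving J·Δ = −F gives Δ = (1.699, 0.216).
Then the next iterate is (x, y)₁ = (-0.301, 0.716).
Re-evaluating at (-0.301, 0.716): F = (-0.35069, -0.43334), so ‖F‖₂ = 0.557.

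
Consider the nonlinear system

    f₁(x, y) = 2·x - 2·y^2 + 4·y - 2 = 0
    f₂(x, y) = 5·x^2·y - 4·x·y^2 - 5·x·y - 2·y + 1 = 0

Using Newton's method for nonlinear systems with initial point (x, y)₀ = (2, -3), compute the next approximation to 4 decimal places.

(2.0341, -1.2543)

At (2, -3): F = (-28.0000, -95.0000).
Jacobian J = [[2, -4·y + 4], [10·x·y - 4·y^2 - 5·y, 5·x^2 - 8·x·y - 5·x - 2]].
At the point, J = [[2.0000, 16.0000], [-81.0000, 56.0000]] (det J = 1408.0000).
Solving J·Δ = −F gives Δ = (0.0341, 1.7457).
Then the next iterate is (x, y)₁ = (2.0341, -1.2543).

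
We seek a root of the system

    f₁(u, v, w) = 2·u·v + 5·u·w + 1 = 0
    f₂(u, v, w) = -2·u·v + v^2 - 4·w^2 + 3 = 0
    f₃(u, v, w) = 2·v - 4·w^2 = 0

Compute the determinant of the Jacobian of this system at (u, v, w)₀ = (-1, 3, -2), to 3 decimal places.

J = [[2·v + 5·w, 2·u, 5·u], [-2·v, -2·u + 2·v, -8·w], [0, 2, -8·w]].
At the point, J = [[-4.000, -2.000, -5.000], [-6.000, 8.000, 16.000], [0.000, 2.000, 16.000]].
det J = -516.000.

-516.000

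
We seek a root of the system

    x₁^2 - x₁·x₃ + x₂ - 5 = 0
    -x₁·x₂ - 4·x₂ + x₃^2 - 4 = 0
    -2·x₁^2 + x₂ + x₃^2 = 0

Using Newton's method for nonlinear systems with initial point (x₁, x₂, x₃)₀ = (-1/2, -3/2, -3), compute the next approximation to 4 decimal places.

(2.6199, -1.1244, -0.7308)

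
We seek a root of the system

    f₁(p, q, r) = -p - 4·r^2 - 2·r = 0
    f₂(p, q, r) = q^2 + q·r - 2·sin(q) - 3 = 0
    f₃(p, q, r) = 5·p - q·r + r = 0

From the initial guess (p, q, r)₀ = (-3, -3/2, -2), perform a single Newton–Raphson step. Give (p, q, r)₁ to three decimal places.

(0.332, -0.931, -1.119)

At (-3, -3/2, -2): F = (-9.000, 4.24499, -20.000).
Jacobian J = [[-1, 0, -8·r - 2], [0, 2·q + r - 2·cos(q), q], [5, -r, -q + 1]].
At the point, J = [[-1.000, 0.000, 14.000], [0.000, -5.14147, -1.500], [5.000, 2.000, 2.500]] (det J = 369.75689).
Solving J·Δ = −F gives Δ = (3.332, 0.569, 0.881).
Then the next iterate is (p, q, r)₁ = (0.332, -0.931, -1.119).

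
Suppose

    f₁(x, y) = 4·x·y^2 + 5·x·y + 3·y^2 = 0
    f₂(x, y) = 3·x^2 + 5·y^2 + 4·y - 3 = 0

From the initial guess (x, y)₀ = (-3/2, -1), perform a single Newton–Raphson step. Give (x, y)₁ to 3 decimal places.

(-4.150, 3.767)

At (-3/2, -1): F = (4.500, 4.750).
Jacobian J = [[4·y^2 + 5·y, 8·x·y + 5·x + 6·y], [6·x, 10·y + 4]].
At the point, J = [[-1.000, -1.500], [-9.000, -6.000]] (det J = -7.500).
Solving J·Δ = −F gives Δ = (-2.650, 4.767).
Then the next iterate is (x, y)₁ = (-4.150, 3.767).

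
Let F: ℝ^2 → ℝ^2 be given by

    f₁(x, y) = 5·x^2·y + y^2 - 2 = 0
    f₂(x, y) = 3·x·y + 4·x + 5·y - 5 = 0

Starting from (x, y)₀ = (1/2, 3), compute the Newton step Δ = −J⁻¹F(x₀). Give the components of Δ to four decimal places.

(15.3077, -33.1538)

At (1/2, 3): F = (10.7500, 16.5000).
Jacobian J = [[10·x·y, 5·x^2 + 2·y], [3·y + 4, 3·x + 5]].
At the point, J = [[15.0000, 7.2500], [13.0000, 6.5000]] (det J = 3.2500).
Solving J·Δ = −F gives Δ = (15.3077, -33.1538).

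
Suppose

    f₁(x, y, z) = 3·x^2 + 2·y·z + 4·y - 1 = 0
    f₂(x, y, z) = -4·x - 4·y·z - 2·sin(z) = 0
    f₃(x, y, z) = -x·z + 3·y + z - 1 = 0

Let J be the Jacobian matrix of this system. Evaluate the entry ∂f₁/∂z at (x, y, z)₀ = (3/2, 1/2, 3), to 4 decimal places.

∂f₁/∂z = 2·y.
At (3/2, 1/2, 3) this is 1.0000.

1.0000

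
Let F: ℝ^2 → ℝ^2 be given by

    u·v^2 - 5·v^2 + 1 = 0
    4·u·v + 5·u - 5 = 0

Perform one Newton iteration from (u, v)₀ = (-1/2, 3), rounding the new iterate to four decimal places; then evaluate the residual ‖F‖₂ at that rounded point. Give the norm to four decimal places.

13.5421

At (-1/2, 3): F = (-48.5000, -13.5000).
Jacobian J = [[v^2, 2·u·v - 10·v], [4·v + 5, 4·u]].
At the point, J = [[9.0000, -33.0000], [17.0000, -2.0000]] (det J = 543.0000).
Solving J·Δ = −F gives Δ = (0.6418, -1.2947).
Then the next iterate is (u, v)₁ = (0.1418, 1.7053).
Re-evaluating at (0.1418, 1.7053): F = (-13.127879, -3.323754), so ‖F‖₂ = 13.5421.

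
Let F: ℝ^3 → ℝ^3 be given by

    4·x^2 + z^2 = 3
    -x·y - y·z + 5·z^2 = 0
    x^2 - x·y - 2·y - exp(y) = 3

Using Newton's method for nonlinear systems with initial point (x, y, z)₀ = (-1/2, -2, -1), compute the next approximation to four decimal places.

At (-1/2, -2, -1): F = (-1.0000, 2.0000, 0.114665).
Jacobian J = [[8·x, 0, 2·z], [-y, -x - z, -y + 10·z], [2·x - y, -x - exp(y) - 2, 0]].
At the point, J = [[-4.0000, 0.0000, -2.0000], [2.0000, 1.5000, -8.0000], [1.0000, -1.635335, 0.0000]] (det J = 61.872070).
Solving J·Δ = −F gives Δ = (-0.3227, -0.1272, 0.1455).
Then the next iterate is (x, y, z)₁ = (-0.8227, -2.1272, -0.8545).

(-0.8227, -2.1272, -0.8545)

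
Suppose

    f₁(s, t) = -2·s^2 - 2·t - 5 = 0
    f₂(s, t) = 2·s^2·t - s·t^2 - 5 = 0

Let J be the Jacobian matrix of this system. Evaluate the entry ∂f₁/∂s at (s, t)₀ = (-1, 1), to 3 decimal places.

4.000

∂f₁/∂s = -4·s.
At (-1, 1) this is 4.000.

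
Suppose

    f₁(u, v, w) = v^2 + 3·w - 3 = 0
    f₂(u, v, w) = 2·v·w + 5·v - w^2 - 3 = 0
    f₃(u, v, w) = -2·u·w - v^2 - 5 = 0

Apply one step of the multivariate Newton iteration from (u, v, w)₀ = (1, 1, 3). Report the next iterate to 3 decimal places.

(-0.154, 0.390, 1.073)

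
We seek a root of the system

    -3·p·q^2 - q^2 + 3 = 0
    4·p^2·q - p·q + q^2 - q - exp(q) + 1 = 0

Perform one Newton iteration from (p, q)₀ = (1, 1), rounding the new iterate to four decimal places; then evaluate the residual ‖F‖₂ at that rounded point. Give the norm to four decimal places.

At (1, 1): F = (-1.0000, 1.281718).
Jacobian J = [[-3·q^2, -6·p·q - 2·q], [8·p·q - q, 4·p^2 - p + 2·q - exp(q) - 1]].
At the point, J = [[-3.0000, -8.0000], [7.0000, 1.281718]] (det J = 52.154845).
Solving J·Δ = −F gives Δ = (-0.1720, -0.0605).
Then the next iterate is (p, q)₁ = (0.8280, 0.9395).
Re-evaluating at (0.8280, 0.9395): F = (-0.075188, 0.182977), so ‖F‖₂ = 0.1978.

0.1978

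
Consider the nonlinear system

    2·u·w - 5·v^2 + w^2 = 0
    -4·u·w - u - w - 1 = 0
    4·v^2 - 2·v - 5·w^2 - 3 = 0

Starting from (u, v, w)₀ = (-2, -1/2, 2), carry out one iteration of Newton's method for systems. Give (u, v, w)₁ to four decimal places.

At (-2, -1/2, 2): F = (-5.2500, 15.0000, -21.0000).
Jacobian J = [[2·w, -10·v, 2·u + 2·w], [-4·w - 1, 0, -4·u - 1], [0, 8·v - 2, -10·w]].
At the point, J = [[4.0000, 5.0000, 0.0000], [-9.0000, 0.0000, 7.0000], [0.0000, -6.0000, -20.0000]] (det J = -732.0000).
Solving J·Δ = −F gives Δ = (0.7439, 0.4549, -1.1865).
Then the next iterate is (u, v, w)₁ = (-1.2561, -0.0451, 0.8135).

(-1.2561, -0.0451, 0.8135)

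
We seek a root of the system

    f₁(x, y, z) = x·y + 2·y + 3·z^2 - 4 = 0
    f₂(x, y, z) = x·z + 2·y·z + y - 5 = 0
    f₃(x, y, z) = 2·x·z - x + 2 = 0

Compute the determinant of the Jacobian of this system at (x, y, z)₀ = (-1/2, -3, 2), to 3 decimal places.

-191.250

J = [[y, x + 2, 6·z], [z, 2·z + 1, x + 2·y], [2·z - 1, 0, 2·x]].
At the point, J = [[-3.000, 1.500, 12.000], [2.000, 5.000, -6.500], [3.000, 0.000, -1.000]].
det J = -191.250.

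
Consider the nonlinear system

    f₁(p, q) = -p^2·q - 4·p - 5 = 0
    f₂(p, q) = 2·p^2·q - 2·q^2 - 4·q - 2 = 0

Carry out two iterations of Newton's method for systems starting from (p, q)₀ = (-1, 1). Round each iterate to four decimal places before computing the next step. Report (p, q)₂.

(-2.1449, 0.9432)

At (-1, 1): F = (-2.0000, -6.0000).
Jacobian J = [[-2·p·q - 4, -p^2], [4·p·q, 2·p^2 - 4·q - 4]].
At the point, J = [[-2.0000, -1.0000], [-4.0000, -6.0000]] (det J = 8.0000).
Solving J·Δ = −F gives Δ = (-0.7500, -0.5000).
Then the next iterate is (p, q)₁ = (-1.7500, 0.5000).
Round to (-1.7500, 0.5000) and repeat: F = (0.468750, -1.4375), J = [[-2.2500, -3.0625], [-3.5000, 0.1250]].
Δ = (-0.3949, 0.4432), so (p, q)₂ = (-2.1449, 0.9432).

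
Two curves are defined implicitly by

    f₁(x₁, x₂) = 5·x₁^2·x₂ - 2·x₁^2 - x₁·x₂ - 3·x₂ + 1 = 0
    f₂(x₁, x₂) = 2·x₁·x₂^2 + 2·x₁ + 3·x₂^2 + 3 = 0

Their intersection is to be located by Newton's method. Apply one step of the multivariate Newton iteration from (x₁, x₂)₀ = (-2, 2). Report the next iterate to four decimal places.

At (-2, 2): F = (31.0000, -5.0000).
Jacobian J = [[10·x₁·x₂ - 4·x₁ - x₂, 5·x₁^2 - x₁ - 3], [2·x₂^2 + 2, 4·x₁·x₂ + 6·x₂]].
At the point, J = [[-34.0000, 19.0000], [10.0000, -4.0000]] (det J = -54.0000).
Solving J·Δ = −F gives Δ = (-0.5370, -2.5926).
Then the next iterate is (x₁, x₂)₁ = (-2.5370, -0.5926).

(-2.5370, -0.5926)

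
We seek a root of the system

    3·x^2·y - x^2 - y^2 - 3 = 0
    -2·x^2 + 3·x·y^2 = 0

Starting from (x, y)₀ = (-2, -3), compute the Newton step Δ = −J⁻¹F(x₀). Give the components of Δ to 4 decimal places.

(0.9333, 0.8148)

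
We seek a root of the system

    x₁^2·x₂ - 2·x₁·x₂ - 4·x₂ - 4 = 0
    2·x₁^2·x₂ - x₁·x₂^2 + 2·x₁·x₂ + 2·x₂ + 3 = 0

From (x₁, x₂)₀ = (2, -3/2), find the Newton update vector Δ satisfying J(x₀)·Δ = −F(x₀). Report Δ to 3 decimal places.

At (2, -3/2): F = (2.000, -22.500).
Jacobian J = [[2·x₁·x₂ - 2·x₂, x₁^2 - 2·x₁ - 4], [4·x₁·x₂ - x₂^2 + 2·x₂, 2·x₁^2 - 2·x₁·x₂ + 2·x₁ + 2]].
At the point, J = [[-3.000, -4.000], [-17.250, 20.000]] (det J = -129.000).
Solving J·Δ = −F gives Δ = (-0.388, 0.791).

(-0.388, 0.791)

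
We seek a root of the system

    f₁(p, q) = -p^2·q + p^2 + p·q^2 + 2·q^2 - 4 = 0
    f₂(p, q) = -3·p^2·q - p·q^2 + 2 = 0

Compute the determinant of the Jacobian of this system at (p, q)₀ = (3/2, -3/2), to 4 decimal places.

J = [[-2·p·q + 2·p + q^2, -p^2 + 2·p·q + 4·q], [-6·p·q - q^2, -3·p^2 - 2·p·q]].
At the point, J = [[9.7500, -12.7500], [11.2500, -2.2500]].
det J = 121.5000.

121.5000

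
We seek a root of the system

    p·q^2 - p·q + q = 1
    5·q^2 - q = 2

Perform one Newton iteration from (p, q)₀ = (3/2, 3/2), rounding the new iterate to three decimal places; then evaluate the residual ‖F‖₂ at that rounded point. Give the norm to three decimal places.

At (3/2, 3/2): F = (1.625, 7.750).
Jacobian J = [[q^2 - q, 2·p·q - p + 1], [0, 10·q - 1]].
At the point, J = [[0.750, 4.000], [0.000, 14.000]] (det J = 10.500).
Solving J·Δ = −F gives Δ = (0.786, -0.554).
Then the next iterate is (p, q)₁ = (2.286, 0.946).
Re-evaluating at (2.286, 0.946): F = (-0.17078, 1.52858), so ‖F‖₂ = 1.538.

1.538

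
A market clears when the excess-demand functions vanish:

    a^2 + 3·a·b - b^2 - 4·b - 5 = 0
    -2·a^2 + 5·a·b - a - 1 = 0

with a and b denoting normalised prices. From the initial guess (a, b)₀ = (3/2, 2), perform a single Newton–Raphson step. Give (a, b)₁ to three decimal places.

At (3/2, 2): F = (-5.750, 8.000).
Jacobian J = [[2·a + 3·b, 3·a - 2·b - 4], [-4·a + 5·b - 1, 5·a]].
At the point, J = [[9.000, -3.500], [3.000, 7.500]] (det J = 78.000).
Solving J·Δ = −F gives Δ = (0.194, -1.144).
Then the next iterate is (a, b)₁ = (1.694, 0.856).

(1.694, 0.856)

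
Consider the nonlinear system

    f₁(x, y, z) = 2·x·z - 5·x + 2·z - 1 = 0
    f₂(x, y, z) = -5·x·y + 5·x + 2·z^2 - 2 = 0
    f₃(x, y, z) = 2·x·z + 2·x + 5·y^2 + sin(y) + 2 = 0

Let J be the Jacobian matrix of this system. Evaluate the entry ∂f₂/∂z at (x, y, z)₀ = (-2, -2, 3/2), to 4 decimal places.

6.0000

∂f₂/∂z = 4·z.
At (-2, -2, 3/2) this is 6.0000.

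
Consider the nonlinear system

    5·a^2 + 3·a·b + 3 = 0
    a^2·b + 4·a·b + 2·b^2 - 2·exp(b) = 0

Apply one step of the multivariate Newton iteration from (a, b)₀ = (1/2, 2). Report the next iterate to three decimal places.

At (1/2, 2): F = (7.250, -2.27811).
Jacobian J = [[10·a + 3·b, 3·a], [2·a·b + 4·b, a^2 + 4·a + 4·b - 2·exp(b)]].
At the point, J = [[11.000, 1.500], [10.000, -4.52811]] (det J = -64.80923).
Solving J·Δ = −F gives Δ = (-0.454, -1.505).
Then the next iterate is (a, b)₁ = (0.046, 0.495).

(0.046, 0.495)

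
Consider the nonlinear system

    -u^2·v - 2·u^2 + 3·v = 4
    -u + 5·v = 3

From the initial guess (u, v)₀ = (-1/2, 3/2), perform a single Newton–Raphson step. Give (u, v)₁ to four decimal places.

(0.2716, 0.6543)

At (-1/2, 3/2): F = (-0.3750, 5.0000).
Jacobian J = [[-2·u·v - 4·u, -u^2 + 3], [-1, 5]].
At the point, J = [[3.5000, 2.7500], [-1.0000, 5.0000]] (det J = 20.2500).
Solving J·Δ = −F gives Δ = (0.7716, -0.8457).
Then the next iterate is (u, v)₁ = (0.2716, 0.6543).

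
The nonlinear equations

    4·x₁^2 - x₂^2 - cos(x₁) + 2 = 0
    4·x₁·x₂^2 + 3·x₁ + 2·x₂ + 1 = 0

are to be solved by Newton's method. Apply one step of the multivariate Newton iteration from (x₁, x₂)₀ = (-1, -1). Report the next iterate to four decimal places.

(-0.4083, -0.6142)

At (-1, -1): F = (4.459698, -8.0000).
Jacobian J = [[8·x₁ + sin(x₁), -2·x₂], [4·x₂^2 + 3, 8·x₁·x₂ + 2]].
At the point, J = [[-8.841471, 2.0000], [7.0000, 10.0000]] (det J = -102.414710).
Solving J·Δ = −F gives Δ = (0.5917, 0.3858).
Then the next iterate is (x₁, x₂)₁ = (-0.4083, -0.6142).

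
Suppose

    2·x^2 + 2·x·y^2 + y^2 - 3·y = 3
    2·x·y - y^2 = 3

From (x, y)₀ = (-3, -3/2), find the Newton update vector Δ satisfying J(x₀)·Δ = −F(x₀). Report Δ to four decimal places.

(1.1923, 0.0577)

At (-3, -3/2): F = (8.2500, 3.7500).
Jacobian J = [[4·x + 2·y^2, 4·x·y + 2·y - 3], [2·y, 2·x - 2·y]].
At the point, J = [[-7.5000, 12.0000], [-3.0000, -3.0000]] (det J = 58.5000).
Solving J·Δ = −F gives Δ = (1.1923, 0.0577).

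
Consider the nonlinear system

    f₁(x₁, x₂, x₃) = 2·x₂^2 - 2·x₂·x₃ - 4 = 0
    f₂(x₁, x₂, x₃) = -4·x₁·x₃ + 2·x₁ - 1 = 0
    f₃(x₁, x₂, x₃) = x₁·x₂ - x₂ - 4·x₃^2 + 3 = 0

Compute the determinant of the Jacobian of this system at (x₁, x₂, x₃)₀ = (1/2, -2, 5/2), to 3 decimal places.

2044.000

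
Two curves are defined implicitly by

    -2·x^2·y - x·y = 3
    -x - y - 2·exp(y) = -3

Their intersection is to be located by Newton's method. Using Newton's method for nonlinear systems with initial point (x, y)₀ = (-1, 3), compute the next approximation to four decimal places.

At (-1, 3): F = (-6.0000, -39.171074).
Jacobian J = [[-4·x·y - y, -2·x^2 - x], [-1, -2·exp(y) - 1]].
At the point, J = [[9.0000, -1.0000], [-1.0000, -41.171074]] (det J = -371.539665).
Solving J·Δ = −F gives Δ = (0.5594, -0.9650).
Then the next iterate is (x, y)₁ = (-0.4406, 2.0350).

(-0.4406, 2.0350)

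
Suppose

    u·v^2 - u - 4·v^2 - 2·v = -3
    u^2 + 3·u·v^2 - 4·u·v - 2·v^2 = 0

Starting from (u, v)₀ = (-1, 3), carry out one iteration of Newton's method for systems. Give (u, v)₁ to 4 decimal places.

At (-1, 3): F = (-47.0000, -32.0000).
Jacobian J = [[v^2 - 1, 2·u·v - 8·v - 2], [2·u + 3·v^2 - 4·v, 6·u·v - 4·u - 4·v]].
At the point, J = [[8.0000, -32.0000], [13.0000, -26.0000]] (det J = 208.0000).
Solving J·Δ = −F gives Δ = (-0.9519, -1.7067).
Then the next iterate is (u, v)₁ = (-1.9519, 1.2933).

(-1.9519, 1.2933)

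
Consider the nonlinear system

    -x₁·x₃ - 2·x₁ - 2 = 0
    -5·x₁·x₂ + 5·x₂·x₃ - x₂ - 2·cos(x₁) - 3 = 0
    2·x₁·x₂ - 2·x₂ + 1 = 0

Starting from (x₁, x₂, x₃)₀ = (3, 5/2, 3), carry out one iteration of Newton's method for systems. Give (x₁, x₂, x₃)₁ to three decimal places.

At (3, 5/2, 3): F = (-17.000, -3.52002, 11.000).
Jacobian J = [[-x₃ - 2, 0, -x₁], [-5·x₂ + 2·sin(x₁), -5·x₁ + 5·x₃ - 1, 5·x₂], [2·x₂, 2·x₁ - 2, 0]].
At the point, J = [[-5.000, 0.000, -3.000], [-12.21776, -1.000, 12.500], [5.000, 4.000, 0.000]] (det J = 381.61312).
Solving J·Δ = −F gives Δ = (-2.252, 0.065, -1.914).
Then the next iterate is (x₁, x₂, x₃)₁ = (0.748, 2.565, 1.086).

(0.748, 2.565, 1.086)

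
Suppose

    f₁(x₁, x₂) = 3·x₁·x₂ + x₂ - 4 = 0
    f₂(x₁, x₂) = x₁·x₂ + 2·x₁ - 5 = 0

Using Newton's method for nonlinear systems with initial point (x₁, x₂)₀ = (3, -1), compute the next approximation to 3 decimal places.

At (3, -1): F = (-14.000, -2.000).
Jacobian J = [[3·x₂, 3·x₁ + 1], [x₂ + 2, x₁]].
At the point, J = [[-3.000, 10.000], [1.000, 3.000]] (det J = -19.000).
Solving J·Δ = −F gives Δ = (-1.158, 1.053).
Then the next iterate is (x₁, x₂)₁ = (1.842, 0.053).

(1.842, 0.053)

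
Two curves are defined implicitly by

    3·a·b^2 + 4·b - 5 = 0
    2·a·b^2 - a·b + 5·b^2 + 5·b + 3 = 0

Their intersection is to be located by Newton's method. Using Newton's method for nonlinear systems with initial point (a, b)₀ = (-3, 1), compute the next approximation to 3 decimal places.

At (-3, 1): F = (-10.000, 10.000).
Jacobian J = [[3·b^2, 6·a·b + 4], [2·b^2 - b, 4·a·b - a + 10·b + 5]].
At the point, J = [[3.000, -14.000], [1.000, 6.000]] (det J = 32.000).
Solving J·Δ = −F gives Δ = (-2.500, -1.250).
Then the next iterate is (a, b)₁ = (-5.500, -0.250).

(-5.500, -0.250)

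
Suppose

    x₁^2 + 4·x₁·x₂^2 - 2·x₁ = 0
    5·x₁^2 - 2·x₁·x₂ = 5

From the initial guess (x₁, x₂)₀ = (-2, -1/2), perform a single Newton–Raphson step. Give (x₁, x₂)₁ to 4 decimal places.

(-1.3939, -0.8712)

At (-2, -1/2): F = (6.0000, 13.0000).
Jacobian J = [[2·x₁ + 4·x₂^2 - 2, 8·x₁·x₂], [10·x₁ - 2·x₂, -2·x₁]].
At the point, J = [[-5.0000, 8.0000], [-19.0000, 4.0000]] (det J = 132.0000).
Solving J·Δ = −F gives Δ = (0.6061, -0.3712).
Then the next iterate is (x₁, x₂)₁ = (-1.3939, -0.8712).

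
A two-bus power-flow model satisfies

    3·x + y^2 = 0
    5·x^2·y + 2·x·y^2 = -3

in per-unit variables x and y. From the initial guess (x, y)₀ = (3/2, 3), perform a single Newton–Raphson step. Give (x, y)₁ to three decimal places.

At (3/2, 3): F = (13.500, 63.750).
Jacobian J = [[3, 2·y], [10·x·y + 2·y^2, 5·x^2 + 4·x·y]].
At the point, J = [[3.000, 6.000], [63.000, 29.250]] (det J = -290.250).
Solving J·Δ = −F gives Δ = (0.043, -2.271).
Then the next iterate is (x, y)₁ = (1.543, 0.729).

(1.543, 0.729)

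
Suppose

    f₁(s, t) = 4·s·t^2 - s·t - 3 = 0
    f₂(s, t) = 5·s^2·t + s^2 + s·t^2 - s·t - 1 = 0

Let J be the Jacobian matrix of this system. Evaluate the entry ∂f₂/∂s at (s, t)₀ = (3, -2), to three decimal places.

∂f₂/∂s = 10·s·t + 2·s + t^2 - t.
At (3, -2) this is -48.000.

-48.000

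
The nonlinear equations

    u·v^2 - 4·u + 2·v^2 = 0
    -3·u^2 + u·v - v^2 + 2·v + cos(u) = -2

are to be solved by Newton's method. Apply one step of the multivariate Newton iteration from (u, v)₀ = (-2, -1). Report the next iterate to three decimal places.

(0.667, -11.171)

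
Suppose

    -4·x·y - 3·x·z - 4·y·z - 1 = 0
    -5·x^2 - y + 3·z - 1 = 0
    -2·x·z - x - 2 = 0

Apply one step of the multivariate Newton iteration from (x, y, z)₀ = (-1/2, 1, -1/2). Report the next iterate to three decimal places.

(-0.629, 1.607, 1.500)

At (-1/2, 1, -1/2): F = (2.250, -4.750, -2.000).
Jacobian J = [[-4·y - 3·z, -4·x - 4·z, -3·x - 4·y], [-10·x, -1, 3], [-2·z - 1, 0, -2·x]].
At the point, J = [[-2.500, 4.000, -2.500], [5.000, -1.000, 3.000], [0.000, 0.000, 1.000]] (det J = -17.500).
Solving J·Δ = −F gives Δ = (-0.129, 0.607, 2.000).
Then the next iterate is (x, y, z)₁ = (-0.629, 1.607, 1.500).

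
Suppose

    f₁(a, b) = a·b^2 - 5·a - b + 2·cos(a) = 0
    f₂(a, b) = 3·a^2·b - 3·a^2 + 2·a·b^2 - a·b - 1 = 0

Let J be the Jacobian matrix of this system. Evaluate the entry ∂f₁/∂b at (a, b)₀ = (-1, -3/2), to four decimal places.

∂f₁/∂b = 2·a·b - 1.
At (-1, -3/2) this is 2.0000.

2.0000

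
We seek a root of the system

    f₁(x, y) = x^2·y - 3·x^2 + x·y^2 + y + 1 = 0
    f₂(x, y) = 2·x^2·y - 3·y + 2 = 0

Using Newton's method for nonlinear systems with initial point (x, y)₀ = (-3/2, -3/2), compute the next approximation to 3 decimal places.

(-1.913, 1.146)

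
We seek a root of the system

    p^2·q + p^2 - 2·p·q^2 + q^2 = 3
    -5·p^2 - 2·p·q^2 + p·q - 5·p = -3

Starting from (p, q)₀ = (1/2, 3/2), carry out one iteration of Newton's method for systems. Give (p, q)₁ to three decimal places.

At (1/2, 3/2): F = (-2.375, -2.250).
Jacobian J = [[2·p·q + 2·p - 2·q^2, p^2 - 4·p·q + 2·q], [-10·p - 2·q^2 + q - 5, -4·p·q + p]].
At the point, J = [[-2.000, 0.250], [-13.000, -2.500]] (det J = 8.250).
Solving J·Δ = −F gives Δ = (-0.788, 3.197).
Then the next iterate is (p, q)₁ = (-0.288, 4.697).

(-0.288, 4.697)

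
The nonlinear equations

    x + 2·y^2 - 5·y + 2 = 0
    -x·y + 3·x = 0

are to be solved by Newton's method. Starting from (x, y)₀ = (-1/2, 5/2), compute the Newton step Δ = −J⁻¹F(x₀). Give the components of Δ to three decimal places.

(1.000, -0.500)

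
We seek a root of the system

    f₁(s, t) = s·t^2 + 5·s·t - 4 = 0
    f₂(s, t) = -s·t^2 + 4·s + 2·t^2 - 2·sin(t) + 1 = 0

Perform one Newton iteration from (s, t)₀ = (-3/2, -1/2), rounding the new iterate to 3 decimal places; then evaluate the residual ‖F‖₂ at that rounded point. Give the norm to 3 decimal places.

At (-3/2, -1/2): F = (-0.625, -3.16615).
Jacobian J = [[t^2 + 5·t, 2·s·t + 5·s], [-t^2 + 4, -2·s·t + 4·t - 2·cos(t)]].
At the point, J = [[-2.250, -6.000], [3.750, -5.25517]] (det J = 34.32412).
Solving J·Δ = −F gives Δ = (0.458, -0.276).
Then the next iterate is (s, t)₁ = (-1.042, -0.776).
Re-evaluating at (-1.042, -0.776): F = (-0.58451, 0.06468), so ‖F‖₂ = 0.588.

0.588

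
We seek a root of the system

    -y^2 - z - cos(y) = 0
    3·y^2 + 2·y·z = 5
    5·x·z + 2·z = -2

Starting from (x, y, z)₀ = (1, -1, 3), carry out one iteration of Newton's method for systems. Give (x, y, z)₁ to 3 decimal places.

(1.333, -0.534, -1.000)

At (1, -1, 3): F = (-4.54030, -8.000, 23.000).
Jacobian J = [[0, -2·y + sin(y), -1], [0, 6·y + 2·z, 2·y], [5·z, 0, 5·x + 2]].
At the point, J = [[0.000, 1.15853, -1.000], [0.000, 0.000, -2.000], [15.000, 0.000, 7.000]] (det J = -34.75587).
Solving J·Δ = −F gives Δ = (0.333, 0.466, -4.000).
Then the next iterate is (x, y, z)₁ = (1.333, -0.534, -1.000).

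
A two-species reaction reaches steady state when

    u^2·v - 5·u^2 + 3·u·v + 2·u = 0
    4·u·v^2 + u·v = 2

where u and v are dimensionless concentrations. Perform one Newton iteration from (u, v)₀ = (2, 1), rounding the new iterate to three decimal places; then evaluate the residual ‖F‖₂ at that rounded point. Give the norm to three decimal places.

2.215

At (2, 1): F = (-6.000, 8.000).
Jacobian J = [[2·u·v - 10·u + 3·v + 2, u^2 + 3·u], [4·v^2 + v, 8·u·v + u]].
At the point, J = [[-11.000, 10.000], [5.000, 18.000]] (det J = -248.000).
Solving J·Δ = −F gives Δ = (-0.758, -0.234).
Then the next iterate is (u, v)₁ = (1.242, 0.766).
Re-evaluating at (1.242, 0.766): F = (-1.19310, 1.86638), so ‖F‖₂ = 2.215.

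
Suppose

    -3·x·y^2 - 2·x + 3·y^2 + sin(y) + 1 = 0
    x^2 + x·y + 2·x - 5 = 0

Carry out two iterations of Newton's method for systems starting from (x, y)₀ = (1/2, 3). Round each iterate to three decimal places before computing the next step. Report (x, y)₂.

(0.959, 2.225)

At (1/2, 3): F = (13.64112, -2.250).
Jacobian J = [[-3·y^2 - 2, -6·x·y + 6·y + cos(y)], [2·x + y + 2, x]].
At the point, J = [[-29.000, 8.01001], [6.000, 0.500]] (det J = -62.56005).
Solving J·Δ = −F gives Δ = (0.397, -0.265).
Then the next iterate is (x, y)₁ = (0.897, 2.735).
Round to (0.897, 2.735) and repeat: F = (1.91287, 0.05190), J = [[-24.44067, 0.77176], [6.529, 0.897]].
Δ = (0.062, -0.510), so (x, y)₂ = (0.959, 2.225).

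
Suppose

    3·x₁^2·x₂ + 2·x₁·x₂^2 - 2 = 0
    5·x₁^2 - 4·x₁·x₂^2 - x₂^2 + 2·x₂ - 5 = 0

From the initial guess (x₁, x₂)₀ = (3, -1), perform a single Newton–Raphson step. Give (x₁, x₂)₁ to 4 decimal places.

(1.7840, -0.7637)

At (3, -1): F = (-23.0000, 25.0000).
Jacobian J = [[6·x₁·x₂ + 2·x₂^2, 3·x₁^2 + 4·x₁·x₂], [10·x₁ - 4·x₂^2, -8·x₁·x₂ - 2·x₂ + 2]].
At the point, J = [[-16.0000, 15.0000], [26.0000, 28.0000]] (det J = -838.0000).
Solving J·Δ = −F gives Δ = (-1.2160, 0.2363).
Then the next iterate is (x₁, x₂)₁ = (1.7840, -0.7637).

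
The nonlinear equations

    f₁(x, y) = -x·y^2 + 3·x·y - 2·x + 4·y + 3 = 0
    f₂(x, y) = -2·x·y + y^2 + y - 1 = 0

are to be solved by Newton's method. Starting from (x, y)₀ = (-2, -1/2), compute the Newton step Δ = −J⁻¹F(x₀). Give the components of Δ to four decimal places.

At (-2, -1/2): F = (8.5000, -3.2500).
Jacobian J = [[-y^2 + 3·y - 2, -2·x·y + 3·x + 4], [-2·y, -2·x + 2·y + 1]].
At the point, J = [[-3.7500, -4.0000], [1.0000, 4.0000]] (det J = -11.0000).
Solving J·Δ = −F gives Δ = (1.9091, 0.3352).

(1.9091, 0.3352)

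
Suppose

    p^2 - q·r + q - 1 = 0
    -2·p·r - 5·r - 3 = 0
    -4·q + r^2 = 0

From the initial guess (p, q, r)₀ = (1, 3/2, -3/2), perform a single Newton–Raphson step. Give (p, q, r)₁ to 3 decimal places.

At (1, 3/2, -3/2): F = (3.750, 7.500, -3.750).
Jacobian J = [[2·p, -r + 1, -q], [-2·r, 0, -2·p - 5], [0, -4, 2·r]].
At the point, J = [[2.000, 2.500, -1.500], [3.000, 0.000, -7.000], [0.000, -4.000, -3.000]] (det J = -15.500).
Solving J·Δ = −F gives Δ = (3.992, -3.024, 2.782).
Then the next iterate is (p, q, r)₁ = (4.992, -1.524, 1.282).

(4.992, -1.524, 1.282)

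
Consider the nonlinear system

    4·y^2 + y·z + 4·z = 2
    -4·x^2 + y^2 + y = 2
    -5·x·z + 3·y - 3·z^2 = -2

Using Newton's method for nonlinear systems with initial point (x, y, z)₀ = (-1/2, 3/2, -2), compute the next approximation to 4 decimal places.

At (-1/2, 3/2, -2): F = (-4.0000, 0.7500, -10.5000).
Jacobian J = [[0, 8·y + z, y + 4], [-8·x, 2·y + 1, 0], [-5·z, 3, -5·x - 6·z]].
At the point, J = [[0.0000, 10.0000, 5.5000], [4.0000, 4.0000, 0.0000], [10.0000, 3.0000, 14.5000]] (det J = -734.0000).
Solving J·Δ = −F gives Δ = (-0.1327, -0.0548, 0.8270).
Then the next iterate is (x, y, z)₁ = (-0.6327, 1.4452, -1.1730).

(-0.6327, 1.4452, -1.1730)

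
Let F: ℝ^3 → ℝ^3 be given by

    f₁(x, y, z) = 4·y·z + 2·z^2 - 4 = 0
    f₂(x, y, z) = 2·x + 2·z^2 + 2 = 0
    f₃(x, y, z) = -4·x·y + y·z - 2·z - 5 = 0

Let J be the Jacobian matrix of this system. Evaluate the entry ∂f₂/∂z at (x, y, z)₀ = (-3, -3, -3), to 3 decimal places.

∂f₂/∂z = 4·z.
At (-3, -3, -3) this is -12.000.

-12.000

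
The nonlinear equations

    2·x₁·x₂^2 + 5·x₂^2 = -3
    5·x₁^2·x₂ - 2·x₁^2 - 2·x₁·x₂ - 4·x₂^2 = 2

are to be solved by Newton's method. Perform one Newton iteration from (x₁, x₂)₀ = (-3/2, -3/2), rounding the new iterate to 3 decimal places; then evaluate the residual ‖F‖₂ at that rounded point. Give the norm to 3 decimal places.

At (-3/2, -3/2): F = (7.500, -36.875).
Jacobian J = [[2·x₂^2, 4·x₁·x₂ + 10·x₂], [10·x₁·x₂ - 4·x₁ - 2·x₂, 5·x₁^2 - 2·x₁ - 8·x₂]].
At the point, J = [[4.500, -6.000], [31.500, 26.250]] (det J = 307.125).
Solving J·Δ = −F gives Δ = (0.079, 1.310).
Then the next iterate is (x₁, x₂)₁ = (-1.421, -0.190).
Re-evaluating at (-1.421, -0.190): F = (3.07790, -8.64114), so ‖F‖₂ = 9.173.

9.173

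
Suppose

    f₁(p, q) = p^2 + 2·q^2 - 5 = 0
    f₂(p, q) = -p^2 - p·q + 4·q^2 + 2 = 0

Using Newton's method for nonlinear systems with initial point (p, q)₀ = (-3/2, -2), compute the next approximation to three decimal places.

At (-3/2, -2): F = (5.250, 12.750).
Jacobian J = [[2·p, 4·q], [-2·p - q, -p + 8·q]].
At the point, J = [[-3.000, -8.000], [5.000, -14.500]] (det J = 83.500).
Solving J·Δ = −F gives Δ = (-0.310, 0.772).
Then the next iterate is (p, q)₁ = (-1.810, -1.228).

(-1.810, -1.228)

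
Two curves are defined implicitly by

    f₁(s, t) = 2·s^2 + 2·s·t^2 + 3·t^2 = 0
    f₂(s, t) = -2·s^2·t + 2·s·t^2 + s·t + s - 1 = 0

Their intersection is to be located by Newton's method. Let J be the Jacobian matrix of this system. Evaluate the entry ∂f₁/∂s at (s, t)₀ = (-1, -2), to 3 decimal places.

4.000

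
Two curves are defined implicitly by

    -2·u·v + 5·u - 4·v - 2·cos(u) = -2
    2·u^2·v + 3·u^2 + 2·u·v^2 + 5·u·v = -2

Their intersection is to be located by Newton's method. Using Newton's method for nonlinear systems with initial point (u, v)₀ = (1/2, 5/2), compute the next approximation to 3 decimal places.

(0.474, 0.544)

At (1/2, 5/2): F = (-9.75517, 16.500).
Jacobian J = [[-2·v + 2·sin(u) + 5, -2·u - 4], [4·u·v + 6·u + 2·v^2 + 5·v, 2·u^2 + 4·u·v + 5·u]].
At the point, J = [[0.95885, -5.000], [33.000, 8.000]] (det J = 172.67081).
Solving J·Δ = −F gives Δ = (-0.026, -1.956).
Then the next iterate is (u, v)₁ = (0.474, 0.544).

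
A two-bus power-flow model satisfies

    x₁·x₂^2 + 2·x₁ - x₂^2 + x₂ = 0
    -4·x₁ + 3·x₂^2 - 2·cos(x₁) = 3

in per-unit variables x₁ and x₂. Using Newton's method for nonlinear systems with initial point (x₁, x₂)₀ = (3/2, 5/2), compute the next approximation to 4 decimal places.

At (3/2, 5/2): F = (8.6250, 9.608526).
Jacobian J = [[x₂^2 + 2, 2·x₁·x₂ - 2·x₂ + 1], [2·sin(x₁) - 4, 6·x₂]].
At the point, J = [[8.2500, 3.5000], [-2.005010, 15.0000]] (det J = 130.767535).
Solving J·Δ = −F gives Δ = (-0.7322, -0.7384).
Then the next iterate is (x₁, x₂)₁ = (0.7678, 1.7616).

(0.7678, 1.7616)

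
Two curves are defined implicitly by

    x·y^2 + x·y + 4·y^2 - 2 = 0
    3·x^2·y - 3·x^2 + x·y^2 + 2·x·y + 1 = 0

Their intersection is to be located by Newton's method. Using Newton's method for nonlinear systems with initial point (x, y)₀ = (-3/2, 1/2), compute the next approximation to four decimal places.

At (-3/2, 1/2): F = (-2.1250, -4.2500).
Jacobian J = [[y^2 + y, 2·x·y + x + 8·y], [6·x·y - 6·x + y^2 + 2·y, 3·x^2 + 2·x·y + 2·x]].
At the point, J = [[0.7500, 1.0000], [5.7500, 2.2500]] (det J = -4.0625).
Solving J·Δ = −F gives Δ = (-0.1308, 2.2231).
Then the next iterate is (x, y)₁ = (-1.6308, 2.7231).

(-1.6308, 2.7231)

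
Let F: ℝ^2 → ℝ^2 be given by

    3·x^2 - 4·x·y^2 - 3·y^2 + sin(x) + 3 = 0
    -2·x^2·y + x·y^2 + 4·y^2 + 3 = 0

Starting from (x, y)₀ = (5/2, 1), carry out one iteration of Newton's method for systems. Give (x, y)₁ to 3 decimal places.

At (5/2, 1): F = (9.34847, -3.000).
Jacobian J = [[6·x - 4·y^2 + cos(x), -8·x·y - 6·y], [-4·x·y + y^2, -2·x^2 + 2·x·y + 8·y]].
At the point, J = [[10.19886, -26.000], [-9.000, 0.500]] (det J = -228.90057).
Solving J·Δ = −F gives Δ = (-0.320, 0.234).
Then the next iterate is (x, y)₁ = (2.180, 1.234).

(2.180, 1.234)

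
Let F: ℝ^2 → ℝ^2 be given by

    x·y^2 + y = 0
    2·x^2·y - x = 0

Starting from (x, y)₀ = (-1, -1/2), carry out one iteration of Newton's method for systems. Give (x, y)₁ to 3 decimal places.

(-2.000, 0.000)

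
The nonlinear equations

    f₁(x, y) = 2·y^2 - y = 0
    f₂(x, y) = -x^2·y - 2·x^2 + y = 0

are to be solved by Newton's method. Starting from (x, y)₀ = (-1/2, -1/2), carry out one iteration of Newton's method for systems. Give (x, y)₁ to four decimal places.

(-0.0833, -0.1667)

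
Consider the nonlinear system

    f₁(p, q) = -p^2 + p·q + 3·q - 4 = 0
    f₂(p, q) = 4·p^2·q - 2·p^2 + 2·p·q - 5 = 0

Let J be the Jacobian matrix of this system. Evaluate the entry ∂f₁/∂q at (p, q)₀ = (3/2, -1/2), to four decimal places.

∂f₁/∂q = p + 3.
At (3/2, -1/2) this is 4.5000.

4.5000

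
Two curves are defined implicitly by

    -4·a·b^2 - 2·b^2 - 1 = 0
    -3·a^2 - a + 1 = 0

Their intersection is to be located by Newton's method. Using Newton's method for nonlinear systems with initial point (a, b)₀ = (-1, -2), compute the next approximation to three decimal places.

At (-1, -2): F = (7.000, -1.000).
Jacobian J = [[-4·b^2, -8·a·b - 4·b], [-6·a - 1, 0]].
At the point, J = [[-16.000, -8.000], [5.000, 0.000]] (det J = 40.000).
Solving J·Δ = −F gives Δ = (0.200, 0.475).
Then the next iterate is (a, b)₁ = (-0.800, -1.525).

(-0.800, -1.525)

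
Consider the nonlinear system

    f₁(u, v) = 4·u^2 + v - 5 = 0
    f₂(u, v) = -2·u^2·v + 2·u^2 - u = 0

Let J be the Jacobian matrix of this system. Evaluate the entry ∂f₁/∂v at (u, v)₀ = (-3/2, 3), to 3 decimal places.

∂f₁/∂v = 1.
At (-3/2, 3) this is 1.000.

1.000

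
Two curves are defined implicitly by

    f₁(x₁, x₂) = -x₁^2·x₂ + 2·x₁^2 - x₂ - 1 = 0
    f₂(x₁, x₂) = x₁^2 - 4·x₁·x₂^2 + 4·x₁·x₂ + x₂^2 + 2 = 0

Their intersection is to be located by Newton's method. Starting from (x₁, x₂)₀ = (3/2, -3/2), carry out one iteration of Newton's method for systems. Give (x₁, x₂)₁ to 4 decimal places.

At (3/2, -3/2): F = (8.3750, -16.0000).
Jacobian J = [[-2·x₁·x₂ + 4·x₁, -x₁^2 - 1], [2·x₁ - 4·x₂^2 + 4·x₂, -8·x₁·x₂ + 4·x₁ + 2·x₂]].
At the point, J = [[10.5000, -3.2500], [-12.0000, 21.0000]] (det J = 181.5000).
Solving J·Δ = −F gives Δ = (-0.6825, 0.3719).
Then the next iterate is (x₁, x₂)₁ = (0.8175, -1.1281).

(0.8175, -1.1281)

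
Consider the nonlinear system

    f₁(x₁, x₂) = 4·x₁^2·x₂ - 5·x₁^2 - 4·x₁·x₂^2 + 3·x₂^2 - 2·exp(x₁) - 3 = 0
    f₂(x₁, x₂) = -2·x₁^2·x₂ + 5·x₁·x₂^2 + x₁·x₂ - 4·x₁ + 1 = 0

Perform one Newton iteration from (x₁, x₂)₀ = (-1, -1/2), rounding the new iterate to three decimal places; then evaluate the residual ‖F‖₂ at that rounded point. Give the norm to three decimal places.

27.840

At (-1, -1/2): F = (-8.98576, 5.250).
Jacobian J = [[8·x₁·x₂ - 10·x₁ - 4·x₂^2 - 2·exp(x₁), 4·x₁^2 - 8·x₁·x₂ + 6·x₂], [-4·x₁·x₂ + 5·x₂^2 + x₂ - 4, -2·x₁^2 + 10·x₁·x₂ + x₁]].
At the point, J = [[12.26424, -3.000], [-5.250, 2.000]] (det J = 8.77848).
Solving J·Δ = −F gives Δ = (0.253, -1.961).
Then the next iterate is (x₁, x₂)₁ = (-0.747, -2.461).
Re-evaluating at (-0.747, -2.461): F = (24.03579, -14.04822), so ‖F‖₂ = 27.840.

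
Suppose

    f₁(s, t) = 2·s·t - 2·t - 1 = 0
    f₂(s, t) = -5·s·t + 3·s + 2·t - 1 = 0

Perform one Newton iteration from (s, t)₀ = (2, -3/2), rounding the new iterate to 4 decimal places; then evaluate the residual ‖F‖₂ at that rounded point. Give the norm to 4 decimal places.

10.7705

At (2, -3/2): F = (-4.0000, 17.0000).
Jacobian J = [[2·t, 2·s - 2], [-5·t + 3, -5·s + 2]].
At the point, J = [[-3.0000, 2.0000], [10.5000, -8.0000]] (det J = 3.0000).
Solving J·Δ = −F gives Δ = (0.6667, 3.0000).
Then the next iterate is (s, t)₁ = (2.6667, 1.5000).
Re-evaluating at (2.6667, 1.5000): F = (4.0001, -10.000150), so ‖F‖₂ = 10.7705.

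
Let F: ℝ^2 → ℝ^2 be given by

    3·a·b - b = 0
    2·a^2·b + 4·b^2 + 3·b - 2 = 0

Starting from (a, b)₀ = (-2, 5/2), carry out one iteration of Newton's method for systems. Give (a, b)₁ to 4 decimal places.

(0.0432, 2.1892)

At (-2, 5/2): F = (-17.5000, 50.5000).
Jacobian J = [[3·b, 3·a - 1], [4·a·b, 2·a^2 + 8·b + 3]].
At the point, J = [[7.5000, -7.0000], [-20.0000, 31.0000]] (det J = 92.5000).
Solving J·Δ = −F gives Δ = (2.0432, -0.3108).
Then the next iterate is (a, b)₁ = (0.0432, 2.1892).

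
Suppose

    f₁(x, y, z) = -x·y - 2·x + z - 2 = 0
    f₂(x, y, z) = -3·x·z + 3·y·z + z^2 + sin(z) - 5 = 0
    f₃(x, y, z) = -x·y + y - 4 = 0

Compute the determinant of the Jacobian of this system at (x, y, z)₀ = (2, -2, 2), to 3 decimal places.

27.665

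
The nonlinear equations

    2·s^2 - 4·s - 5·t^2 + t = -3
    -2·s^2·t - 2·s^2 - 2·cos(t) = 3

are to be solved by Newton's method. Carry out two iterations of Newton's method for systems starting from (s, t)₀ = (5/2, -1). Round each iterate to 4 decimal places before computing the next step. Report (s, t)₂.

At (5/2, -1): F = (-0.5000, -4.080605).
Jacobian J = [[4·s - 4, -10·t + 1], [-4·s·t - 4·s, -2·s^2 + 2·sin(t)]].
At the point, J = [[6.0000, 11.0000], [0.0000, -14.182942]] (det J = -85.097652).
Solving J·Δ = −F gives Δ = (0.6108, -0.2877).
Then the next iterate is (s, t)₁ = (3.1108, -1.2877).
Round to (3.1108, -1.2877) and repeat: F = (0.332397, 2.009530), J = [[8.4432, 13.8770], [3.579909, -21.274544]].
Δ = (-0.1525, 0.0688), so (s, t)₂ = (2.9583, -1.2189).

(2.9583, -1.2189)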